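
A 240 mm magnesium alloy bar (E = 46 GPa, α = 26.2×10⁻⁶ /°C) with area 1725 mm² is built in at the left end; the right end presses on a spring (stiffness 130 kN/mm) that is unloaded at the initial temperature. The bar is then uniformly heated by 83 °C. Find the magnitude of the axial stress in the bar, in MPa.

The unrestrained thermal change is αΔT L = 26.2×10⁻⁶ × 83 × 240 = 0.5219 mm.
Let P be the compressive force at the spring. The bar shortens elastically by PL/(AE) and the spring compresses by P/k; together these equal δ_free.
P [ L/(AE) + 1/k ] = δ_free → P [ 240/(1725×46×10³) + 1/(130×10³) ] = 0.5219.
P = 0.5219 / 1.072×10⁻⁵ = 48700 N.
σ = P/A = 48700/1725 = 28.23 MPa.

σ ≈ 28.2 MPa (compressive)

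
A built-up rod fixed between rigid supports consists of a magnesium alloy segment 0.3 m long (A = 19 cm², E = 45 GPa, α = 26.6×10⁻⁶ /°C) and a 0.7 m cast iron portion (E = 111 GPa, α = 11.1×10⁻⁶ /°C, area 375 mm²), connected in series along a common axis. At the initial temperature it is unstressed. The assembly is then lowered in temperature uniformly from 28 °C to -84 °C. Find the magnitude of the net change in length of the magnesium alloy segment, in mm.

If the supports were absent, the total length change would be Σ αᵢΔT Lᵢ = 26.6×10⁻⁶×112×300 + 11.1×10⁻⁶×112×700 = 1.764 mm.
The walls prevent any net length change, so an axial force P (same in every segment) develops. Compatibility: P · Σ Lᵢ/(AᵢEᵢ) = δ_free.
The series flexibility is Σ Lᵢ/(AᵢEᵢ) = 300/(1900×45×10³) + 700/(375×111×10³) = 2.033×10⁻⁵ mm/N.
So P = 1.764 / 2.033×10⁻⁵ = 86.79 kN, tensile.
For the magnesium alloy segment, free thermal change = 26.6×10⁻⁶×112×300 = 0.8938 mm and elastic change from P = 86790×300/(1900×45×10³) = 0.3045 mm; these oppose, so the net change is 0.589 mm (segment shortens).

|ΔL| ≈ 0.589 mm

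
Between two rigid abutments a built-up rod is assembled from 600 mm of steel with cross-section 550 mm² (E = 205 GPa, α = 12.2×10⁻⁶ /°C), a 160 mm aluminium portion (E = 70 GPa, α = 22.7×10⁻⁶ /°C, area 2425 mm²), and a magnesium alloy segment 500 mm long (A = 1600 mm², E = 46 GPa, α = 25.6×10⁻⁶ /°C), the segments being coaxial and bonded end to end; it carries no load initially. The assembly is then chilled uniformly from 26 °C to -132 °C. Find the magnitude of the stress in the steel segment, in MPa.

If the supports were absent, the total length change would be Σ αᵢΔT Lᵢ = 12.2×10⁻⁶×158×600 + 22.7×10⁻⁶×158×160 + 25.6×10⁻⁶×158×500 = 3.753 mm.
The rigid supports impose zero overall length change; the single axial force P common to all segments must satisfy P Σ Lᵢ/(AᵢEᵢ) = δ_free.
The series flexibility is Σ Lᵢ/(AᵢEᵢ) = 600/(550×205×10³) + 160/(2425×70×10³) + 500/(1600×46×10³) = 1.306×10⁻⁵ mm/N.
P = 3.753 / 1.306×10⁻⁵ = 287400 N = 287.4 kN, tensile.
σ_{steel} = P / A = 287400 / 550 = 522.6 MPa.

σ ≈ 523 MPa (tensile)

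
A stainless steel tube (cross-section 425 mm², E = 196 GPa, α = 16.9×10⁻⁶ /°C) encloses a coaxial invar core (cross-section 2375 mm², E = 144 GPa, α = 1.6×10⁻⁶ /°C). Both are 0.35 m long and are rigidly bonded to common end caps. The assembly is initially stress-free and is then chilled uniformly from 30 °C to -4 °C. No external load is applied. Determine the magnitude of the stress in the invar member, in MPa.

Both members must finish at the same length. With the larger α, the stainless steel tends to over-contract; the plates restrain it, putting the stainless steel in tension and the invar in compression. With no external load the two internal forces are equal and opposite, magnitude P.
Equating the net (thermal + elastic) strains gives |α₁ − α₂|·ΔT = P·[1/(A₁E₁) + 1/(A₂E₂)].
|α₁ − α₂|·ΔT = 15.3×10⁻⁶ × 34 = 0.0005202.
1/(A₁E₁) + 1/(A₂E₂) = 1/(425×196×10³) + 1/(2375×144×10³) = 1.493×10⁻⁸ N⁻¹.
P = 0.0005202 / 1.493×10⁻⁸ = 34850 N = 34.85 kN.
σ_{invar} = P/A₂ = 34850/2375 = 14.67 MPa, compressive.

σ ≈ 14.7 MPa (compressive)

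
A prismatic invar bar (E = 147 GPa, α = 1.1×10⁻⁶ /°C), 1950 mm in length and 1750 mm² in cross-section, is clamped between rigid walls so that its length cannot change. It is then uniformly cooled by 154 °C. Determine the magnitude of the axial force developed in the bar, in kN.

P ≈ 43.6 kN (tensile)

With zero net strain, σ = E·αΔT = 147 GPa × 1.1×10⁻⁶ × 154 = 24.9 MPa.
Then P = σA = 24.9 × 1750 mm² = 43.58 kN, tensile.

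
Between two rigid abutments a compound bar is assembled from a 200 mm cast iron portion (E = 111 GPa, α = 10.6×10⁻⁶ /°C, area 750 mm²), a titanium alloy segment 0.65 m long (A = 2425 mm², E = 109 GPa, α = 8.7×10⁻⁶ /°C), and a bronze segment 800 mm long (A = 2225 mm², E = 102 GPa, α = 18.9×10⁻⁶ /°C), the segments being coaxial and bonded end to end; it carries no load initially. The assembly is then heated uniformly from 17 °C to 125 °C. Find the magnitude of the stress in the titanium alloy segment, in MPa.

With the walls removed the bar would change length by δ_free = Σ αᵢΔT Lᵢ = 10.6×10⁻⁶×108×200 + 8.7×10⁻⁶×108×650 + 18.9×10⁻⁶×108×800 = 2.473 mm.
Since the ends are fixed, an axial force P builds up, equal in every segment, with P · Σ Lᵢ/(AᵢEᵢ) = δ_free.
Σ Lᵢ/(AᵢEᵢ) = 200/(750×111×10³) + 650/(2425×109×10³) + 800/(2225×102×10³) = 8.387×10⁻⁶ mm/N.
Hence P = δ_free / Σ(L/AE) = 2.473/8.387×10⁻⁶ = 294.8 kN (compressive).
σ_{titanium alloy} = P / A = 294800 / 2425 = 121.6 MPa.

σ ≈ 122 MPa (compressive)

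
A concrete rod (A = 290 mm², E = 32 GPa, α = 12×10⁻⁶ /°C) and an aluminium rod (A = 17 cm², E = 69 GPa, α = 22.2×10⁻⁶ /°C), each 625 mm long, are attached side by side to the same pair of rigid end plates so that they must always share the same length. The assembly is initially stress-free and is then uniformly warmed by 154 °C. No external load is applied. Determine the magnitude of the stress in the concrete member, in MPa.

Equilibrium of a rigid end plate with no external load gives equal and opposite internal forces ±P in the two members. Since α_{aluminium} > α_{concrete}, heating drives the aluminium into compression and the concrete into tension.
Equating the net (thermal + elastic) strains gives |α₁ − α₂|·ΔT = P·[1/(A₁E₁) + 1/(A₂E₂)].
|α₁ − α₂|·ΔT = 10.2×10⁻⁶ × 154 = 0.001571.
1/(A₁E₁) + 1/(A₂E₂) = 1/(290×32×10³) + 1/(1700×69×10³) = 1.163×10⁻⁷ N⁻¹.
So P = 0.001571 / 1.163×10⁻⁷ = 13.51 kN.
σ_{concrete} = P/A₁ = 13510/290 = 46.58 MPa, tensile.

σ ≈ 46.6 MPa (tensile)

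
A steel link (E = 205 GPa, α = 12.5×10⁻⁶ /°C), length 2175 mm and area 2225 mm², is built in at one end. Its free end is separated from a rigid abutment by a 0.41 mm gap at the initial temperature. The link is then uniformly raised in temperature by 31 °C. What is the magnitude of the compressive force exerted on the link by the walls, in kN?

P ≈ 90.8 kN

If the wall were absent the link would grow by αΔT L = 12.5×10⁻⁶ × 31 × 2175 = 0.8428 mm.
This exceeds the 0.41 mm gap, so the wall pushes back. The portion of expansion that must be recovered elastically is δ_free − gap = 0.8428 − 0.41 = 0.4328 mm.
Compatibility: PL/(AE) = 0.4328 mm, so σ = P/A = E × (0.4328/2175) = 40.79 MPa.
P = σA = 40.79 × 2225 = 90.77 kN.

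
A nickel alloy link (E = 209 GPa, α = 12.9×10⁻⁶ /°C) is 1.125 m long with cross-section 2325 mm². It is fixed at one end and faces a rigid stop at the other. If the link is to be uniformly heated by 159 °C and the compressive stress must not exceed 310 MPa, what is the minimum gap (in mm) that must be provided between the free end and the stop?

With no wall the link would lengthen by αΔT L = 12.9×10⁻⁶ × 159 × 1125 = 2.307 mm.
At the allowable stress the elastic shortening the wall may impose is σL/E = 310 × 1125 / (209×10³) = 1.669 mm.
The gap must absorb the remainder: g_min = 2.307 − 1.669 = 0.6388 mm.

g ≈ 0.639 mm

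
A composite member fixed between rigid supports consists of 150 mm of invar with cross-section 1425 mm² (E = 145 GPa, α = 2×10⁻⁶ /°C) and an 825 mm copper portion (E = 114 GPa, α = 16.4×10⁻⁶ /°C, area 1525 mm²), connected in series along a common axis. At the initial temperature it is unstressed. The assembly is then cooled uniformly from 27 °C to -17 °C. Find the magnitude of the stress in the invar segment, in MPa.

σ ≈ 78 MPa (tensile)

With the walls removed the bar would change length by δ_free = Σ αᵢΔT Lᵢ = 2×10⁻⁶×44×150 + 16.4×10⁻⁶×44×825 = 0.6085 mm.
Since the ends are fixed, an axial force P builds up, equal in every segment, with P · Σ Lᵢ/(AᵢEᵢ) = δ_free.
Σ Lᵢ/(AᵢEᵢ) = 150/(1425×145×10³) + 825/(1525×114×10³) = 5.471×10⁻⁶ mm/N.
So P = 0.6085 / 5.471×10⁻⁶ = 111.2 kN, tensile.
σ_{invar} = P / A = 111200 / 1425 = 78.05 MPa.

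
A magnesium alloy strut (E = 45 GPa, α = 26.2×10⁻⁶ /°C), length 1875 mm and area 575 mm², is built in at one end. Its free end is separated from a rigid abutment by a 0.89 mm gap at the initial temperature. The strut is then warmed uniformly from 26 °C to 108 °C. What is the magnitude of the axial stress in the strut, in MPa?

Free thermal elongation = αΔT L = 26.2×10⁻⁶ × 82 × 1875 = 4.028 mm.
The gap closes (δ_free > 0.89 mm) and the wall then resists a further 4.028 − 0.89 = 3.138 mm of expansion.
Compatibility: PL/(AE) = 3.138 mm, so σ = P/A = E × (3.138/1875) = 75.32 MPa.

σ ≈ 75.3 MPa (compressive)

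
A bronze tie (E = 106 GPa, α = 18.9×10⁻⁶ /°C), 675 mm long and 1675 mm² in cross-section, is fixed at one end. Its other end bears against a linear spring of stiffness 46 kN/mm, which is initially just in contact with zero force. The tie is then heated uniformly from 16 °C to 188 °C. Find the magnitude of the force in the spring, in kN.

The unrestrained thermal change is αΔT L = 18.9×10⁻⁶ × 172 × 675 = 2.194 mm.
Let P be the compressive force at the spring. The tie shortens elastically by PL/(AE) and the spring compresses by P/k; together these equal δ_free.
P [ L/(AE) + 1/k ] = δ_free → P [ 675/(1675×106×10³) + 1/(46×10³) ] = 2.194.
P = 2.194 / 2.554×10⁻⁵ = 85910 N.

P ≈ 85.9 kN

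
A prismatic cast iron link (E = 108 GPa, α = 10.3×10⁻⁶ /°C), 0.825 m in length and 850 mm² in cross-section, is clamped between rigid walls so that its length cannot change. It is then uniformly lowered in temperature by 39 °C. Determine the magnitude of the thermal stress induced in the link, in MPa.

σ ≈ 43.4 MPa (tensile)

Because both ends are immovable the net strain is zero, and the suppressed thermal strain is αΔT = 10.3×10⁻⁶ × 39 = 401.7×10⁻⁶.
The stress required to suppress this strain is σ = Eε = 108×10³ × 401.7×10⁻⁶ = 43.38 MPa, tensile since the link is trying to contract.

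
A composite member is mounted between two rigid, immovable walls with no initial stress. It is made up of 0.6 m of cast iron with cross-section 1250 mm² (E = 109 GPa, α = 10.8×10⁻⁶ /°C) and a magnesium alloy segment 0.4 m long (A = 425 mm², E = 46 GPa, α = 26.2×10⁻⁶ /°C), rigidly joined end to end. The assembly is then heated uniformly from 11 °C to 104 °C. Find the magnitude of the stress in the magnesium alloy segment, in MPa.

σ ≈ 149 MPa (compressive)

If the supports were absent, the total length change would be Σ αᵢΔT Lᵢ = 10.8×10⁻⁶×93×600 + 26.2×10⁻⁶×93×400 = 1.577 mm.
The walls prevent any net length change, so an axial force P (same in every segment) develops. Compatibility: P · Σ Lᵢ/(AᵢEᵢ) = δ_free.
The series flexibility is Σ Lᵢ/(AᵢEᵢ) = 600/(1250×109×10³) + 400/(425×46×10³) = 2.486×10⁻⁵ mm/N.
Hence P = δ_free / Σ(L/AE) = 1.577/2.486×10⁻⁵ = 63.44 kN (compressive).
σ_{magnesium alloy} = P / A = 63440 / 425 = 149.3 MPa.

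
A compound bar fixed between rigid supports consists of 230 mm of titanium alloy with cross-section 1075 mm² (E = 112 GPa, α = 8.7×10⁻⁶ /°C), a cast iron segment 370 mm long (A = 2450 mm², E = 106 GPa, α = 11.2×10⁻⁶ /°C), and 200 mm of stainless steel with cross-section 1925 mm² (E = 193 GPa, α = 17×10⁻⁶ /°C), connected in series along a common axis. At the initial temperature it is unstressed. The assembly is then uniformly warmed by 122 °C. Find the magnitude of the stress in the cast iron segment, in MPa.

Free thermal expansion of the whole bar: Σ αᵢΔT Lᵢ = 8.7×10⁻⁶×122×230 + 11.2×10⁻⁶×122×370 + 17×10⁻⁶×122×200 = 1.164 mm.
Since the ends are fixed, an axial force P builds up, equal in every segment, with P · Σ Lᵢ/(AᵢEᵢ) = δ_free.
The series flexibility is Σ Lᵢ/(AᵢEᵢ) = 230/(1075×112×10³) + 370/(2450×106×10³) + 200/(1925×193×10³) = 3.873×10⁻⁶ mm/N.
P = 1.164 / 3.873×10⁻⁶ = 300600 N = 300.6 kN, compressive.
σ_{cast iron} = P / A = 300600 / 2450 = 122.7 MPa.

σ ≈ 123 MPa (compressive)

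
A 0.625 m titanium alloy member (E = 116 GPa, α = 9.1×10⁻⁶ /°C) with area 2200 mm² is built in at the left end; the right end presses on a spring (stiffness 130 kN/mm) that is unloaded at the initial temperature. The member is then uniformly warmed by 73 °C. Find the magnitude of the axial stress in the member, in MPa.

σ ≈ 18.6 MPa (compressive)

Free thermal expansion: δ_free = αΔT L = 9.1×10⁻⁶ × 73 × 625 = 0.4152 mm.
With a force P in the spring, the elastic change of the member is PL/(AE) and that of the spring is P/k; compatibility requires their sum to equal δ_free.
So P = δ_free / [L/(AE) + 1/k] = 0.4152 / [ 625/(2200×116×10³) + 1/(130×10³) ].
P = 0.4152 / 1.014×10⁻⁵ = 40940 N.
σ = P/A = 40940/2200 = 18.61 MPa.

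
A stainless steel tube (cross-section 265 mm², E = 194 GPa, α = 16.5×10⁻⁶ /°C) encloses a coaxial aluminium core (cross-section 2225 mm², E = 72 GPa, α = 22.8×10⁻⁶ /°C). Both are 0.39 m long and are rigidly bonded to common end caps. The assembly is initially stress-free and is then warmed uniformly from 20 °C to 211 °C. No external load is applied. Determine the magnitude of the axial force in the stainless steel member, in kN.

Both members must finish at the same length. With the larger α, the aluminium tends to over-expand; the plates restrain it, putting the aluminium in compression and the stainless steel in tension. With no external load the two internal forces are equal and opposite, magnitude P.
Setting the final lengths equal and cancelling L: (α₁ − α₂)ΔT = P/(A₁E₁) + P/(A₂E₂).
|α₁ − α₂|·ΔT = 6.3×10⁻⁶ × 191 = 0.001203.
1/(A₁E₁) + 1/(A₂E₂) = 1/(265×194×10³) + 1/(2225×72×10³) = 2.569×10⁻⁸ N⁻¹.
So P = 0.001203 / 2.569×10⁻⁸ = 46.83 kN.

P ≈ 46.8 kN (tensile in the stainless steel)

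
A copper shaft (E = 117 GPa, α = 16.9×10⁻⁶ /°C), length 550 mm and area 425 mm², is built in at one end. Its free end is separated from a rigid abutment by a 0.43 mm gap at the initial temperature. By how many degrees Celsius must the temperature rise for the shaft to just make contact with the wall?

ΔT ≈ 46.3 °C

Contact occurs when the free expansion equals the gap: αΔT L = 0.43 mm.
So ΔT = g/(αL) = 0.43/(16.9×10⁻⁶ × 550) = 46.26 °C.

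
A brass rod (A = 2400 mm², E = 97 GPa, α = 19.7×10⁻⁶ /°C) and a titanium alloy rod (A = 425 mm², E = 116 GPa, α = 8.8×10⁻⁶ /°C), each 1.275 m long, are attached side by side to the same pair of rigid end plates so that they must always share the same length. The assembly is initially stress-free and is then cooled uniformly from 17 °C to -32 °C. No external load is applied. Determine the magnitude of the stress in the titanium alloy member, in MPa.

σ ≈ 51.1 MPa (compressive)

Equilibrium of a rigid end plate with no external load gives equal and opposite internal forces ±P in the two members. Since α_{brass} > α_{titanium alloy}, cooling drives the brass into tension and the titanium alloy into compression.
Setting the final lengths equal and cancelling L: (α₁ − α₂)ΔT = P/(A₁E₁) + P/(A₂E₂).
|α₁ − α₂|·ΔT = 10.9×10⁻⁶ × 49 = 0.0005341.
1/(A₁E₁) + 1/(A₂E₂) = 1/(2400×97×10³) + 1/(425×116×10³) = 2.458×10⁻⁸ N⁻¹.
P = 0.0005341 / 2.458×10⁻⁸ = 21730 N = 21.73 kN.
σ_{titanium alloy} = P/A₂ = 21730/425 = 51.13 MPa, compressive.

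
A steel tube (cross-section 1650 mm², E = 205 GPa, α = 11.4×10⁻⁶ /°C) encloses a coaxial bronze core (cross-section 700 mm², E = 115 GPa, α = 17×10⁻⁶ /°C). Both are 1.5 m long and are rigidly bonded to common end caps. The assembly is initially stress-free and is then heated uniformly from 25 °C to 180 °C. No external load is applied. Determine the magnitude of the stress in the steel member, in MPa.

Both members must finish at the same length. With the larger α, the bronze tends to over-expand; the plates restrain it, putting the bronze in compression and the steel in tension. With no external load the two internal forces are equal and opposite, magnitude P.
Compatibility of the two members (thermal + elastic change equal): (α₁ − α₂)ΔT = P·[1/(A₁E₁) + 1/(A₂E₂)].
|α₁ − α₂|·ΔT = 5.6×10⁻⁶ × 155 = 0.000868.
1/(A₁E₁) + 1/(A₂E₂) = 1/(1650×205×10³) + 1/(700×115×10³) = 1.538×10⁻⁸ N⁻¹.
So P = 0.000868 / 1.538×10⁻⁸ = 56.44 kN.
σ_{steel} = P/A₁ = 56440/1650 = 34.21 MPa, tensile.

σ ≈ 34.2 MPa (tensile)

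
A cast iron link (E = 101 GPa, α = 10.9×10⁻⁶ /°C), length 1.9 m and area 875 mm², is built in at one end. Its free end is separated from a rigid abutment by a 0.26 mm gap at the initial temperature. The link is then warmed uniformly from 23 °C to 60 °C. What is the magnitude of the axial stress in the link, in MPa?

Unrestrained expansion: δ_free = αΔT L = 10.9×10⁻⁶ × 37 × 1900 = 0.7663 mm.
After closing the 0.26 mm clearance, 0.7663 − 0.26 = 0.5063 mm of expansion remains to be suppressed by the wall.
Compatibility: PL/(AE) = 0.5063 mm, so σ = P/A = E × (0.5063/1900) = 26.91 MPa.

σ ≈ 26.9 MPa (compressive)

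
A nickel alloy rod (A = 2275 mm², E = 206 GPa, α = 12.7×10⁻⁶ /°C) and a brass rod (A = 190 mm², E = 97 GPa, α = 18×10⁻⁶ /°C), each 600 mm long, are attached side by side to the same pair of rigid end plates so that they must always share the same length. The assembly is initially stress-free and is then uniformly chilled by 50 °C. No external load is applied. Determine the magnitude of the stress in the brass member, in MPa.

The brass has the larger α, so on cooling it would change length more than the nickel alloy if both were free. The rigid plates force a common final length, so the brass is put into tension and the nickel alloy into compression, with equal and opposite forces P (no external load).
Setting the final lengths equal and cancelling L: (α₁ − α₂)ΔT = P/(A₁E₁) + P/(A₂E₂).
|α₁ − α₂|·ΔT = 5.3×10⁻⁶ × 50 = 0.000265.
1/(A₁E₁) + 1/(A₂E₂) = 1/(2275×206×10³) + 1/(190×97×10³) = 5.639×10⁻⁸ N⁻¹.
So P = 0.000265 / 5.639×10⁻⁸ = 4.699 kN.
σ_{brass} = P/A₂ = 4699/190 = 24.73 MPa, tensile.

σ ≈ 24.7 MPa (tensile)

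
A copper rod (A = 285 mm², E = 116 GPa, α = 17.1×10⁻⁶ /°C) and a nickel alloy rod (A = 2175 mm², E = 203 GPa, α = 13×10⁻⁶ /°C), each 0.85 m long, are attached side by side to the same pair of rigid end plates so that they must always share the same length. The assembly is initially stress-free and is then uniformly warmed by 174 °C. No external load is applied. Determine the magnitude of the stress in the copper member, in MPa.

Equilibrium of a rigid end plate with no external load gives equal and opposite internal forces ±P in the two members. Since α_{copper} > α_{nickel alloy}, heating drives the copper into compression and the nickel alloy into tension.
Setting the final lengths equal and cancelling L: (α₁ − α₂)ΔT = P/(A₁E₁) + P/(A₂E₂).
|α₁ − α₂|·ΔT = 4.1×10⁻⁶ × 174 = 0.0007134.
1/(A₁E₁) + 1/(A₂E₂) = 1/(285×116×10³) + 1/(2175×203×10³) = 3.251×10⁻⁸ N⁻¹.
P = 0.0007134 / 3.251×10⁻⁸ = 21940 N = 21.94 kN.
σ_{copper} = P/A₁ = 21940/285 = 76.99 MPa, compressive.

σ ≈ 77 MPa (compressive)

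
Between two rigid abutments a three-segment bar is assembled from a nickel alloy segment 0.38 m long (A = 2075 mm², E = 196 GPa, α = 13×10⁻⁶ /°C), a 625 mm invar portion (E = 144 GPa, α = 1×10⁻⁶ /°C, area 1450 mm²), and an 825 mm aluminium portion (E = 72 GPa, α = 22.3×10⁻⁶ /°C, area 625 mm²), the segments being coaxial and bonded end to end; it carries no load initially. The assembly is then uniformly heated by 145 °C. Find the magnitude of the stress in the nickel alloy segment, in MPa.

If the supports were absent, the total length change would be Σ αᵢΔT Lᵢ = 13×10⁻⁶×145×380 + 1×10⁻⁶×145×625 + 22.3×10⁻⁶×145×825 = 3.475 mm.
Since the ends are fixed, an axial force P builds up, equal in every segment, with P · Σ Lᵢ/(AᵢEᵢ) = δ_free.
Σ Lᵢ/(AᵢEᵢ) = 380/(2075×196×10³) + 625/(1450×144×10³) + 825/(625×72×10³) = 2.226×10⁻⁵ mm/N.
P = 3.475 / 2.226×10⁻⁵ = 156100 N = 156.1 kN, compressive.
σ_{nickel alloy} = P / A = 156100 / 2075 = 75.22 MPa.

σ ≈ 75.2 MPa (compressive)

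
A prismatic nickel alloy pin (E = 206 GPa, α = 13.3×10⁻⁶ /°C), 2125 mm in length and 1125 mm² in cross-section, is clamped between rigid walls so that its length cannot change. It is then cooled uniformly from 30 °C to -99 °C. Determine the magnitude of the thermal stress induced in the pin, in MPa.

σ ≈ 353 MPa (tensile)

With length fixed, the mechanical strain must cancel the thermal strain αΔT = 13.3×10⁻⁶ × 129 = 1715.7×10⁻⁶.
The stress required to suppress this strain is σ = Eε = 206×10³ × 1715.7×10⁻⁶ = 353.4 MPa, tensile since the pin is trying to contract.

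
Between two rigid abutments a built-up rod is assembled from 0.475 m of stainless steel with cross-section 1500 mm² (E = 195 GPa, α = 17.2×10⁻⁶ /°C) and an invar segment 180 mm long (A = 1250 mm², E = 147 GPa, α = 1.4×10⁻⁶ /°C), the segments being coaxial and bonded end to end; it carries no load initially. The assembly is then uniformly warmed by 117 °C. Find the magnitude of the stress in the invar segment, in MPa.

σ ≈ 303 MPa (compressive)

Free thermal expansion of the whole bar: Σ αᵢΔT Lᵢ = 17.2×10⁻⁶×117×475 + 1.4×10⁻⁶×117×180 = 0.9854 mm.
The rigid supports impose zero overall length change; the single axial force P common to all segments must satisfy P Σ Lᵢ/(AᵢEᵢ) = δ_free.
The series flexibility is Σ Lᵢ/(AᵢEᵢ) = 475/(1500×195×10³) + 180/(1250×147×10³) = 2.604×10⁻⁶ mm/N.
P = 0.9854 / 2.604×10⁻⁶ = 378500 N = 378.5 kN, compressive.
σ_{invar} = P / A = 378500 / 1250 = 302.8 MPa.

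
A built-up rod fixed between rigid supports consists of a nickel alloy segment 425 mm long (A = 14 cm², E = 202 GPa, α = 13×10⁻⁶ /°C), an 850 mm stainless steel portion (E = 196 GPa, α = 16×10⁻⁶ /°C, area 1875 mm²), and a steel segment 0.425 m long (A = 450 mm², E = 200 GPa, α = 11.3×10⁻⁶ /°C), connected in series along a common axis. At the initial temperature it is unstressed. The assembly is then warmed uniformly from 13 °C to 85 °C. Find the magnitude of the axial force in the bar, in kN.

P ≈ 202 kN (compressive)

If the supports were absent, the total length change would be Σ αᵢΔT Lᵢ = 13×10⁻⁶×72×425 + 16×10⁻⁶×72×850 + 11.3×10⁻⁶×72×425 = 1.723 mm.
The walls prevent any net length change, so an axial force P (same in every segment) develops. Compatibility: P · Σ Lᵢ/(AᵢEᵢ) = δ_free.
The series flexibility is Σ Lᵢ/(AᵢEᵢ) = 425/(1400×202×10³) + 850/(1875×196×10³) + 425/(450×200×10³) = 8.538×10⁻⁶ mm/N.
P = 1.723 / 8.538×10⁻⁶ = 201800 N = 201.8 kN, compressive.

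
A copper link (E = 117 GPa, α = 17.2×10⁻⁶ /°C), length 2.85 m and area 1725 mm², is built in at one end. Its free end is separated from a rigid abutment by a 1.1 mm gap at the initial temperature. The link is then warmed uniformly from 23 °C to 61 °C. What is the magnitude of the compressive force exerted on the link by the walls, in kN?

P ≈ 54 kN

Unrestrained expansion: δ_free = αΔT L = 17.2×10⁻⁶ × 38 × 2850 = 1.863 mm.
The gap closes (δ_free > 1.1 mm) and the wall then resists a further 1.863 − 1.1 = 0.7628 mm of expansion.
So σ = E(δ_free − g)/L = 117×10³ × 0.7628/2850 = 31.31 MPa.
Force on the wall = σA = 31.31 × 1725 mm² = 54.02 kN.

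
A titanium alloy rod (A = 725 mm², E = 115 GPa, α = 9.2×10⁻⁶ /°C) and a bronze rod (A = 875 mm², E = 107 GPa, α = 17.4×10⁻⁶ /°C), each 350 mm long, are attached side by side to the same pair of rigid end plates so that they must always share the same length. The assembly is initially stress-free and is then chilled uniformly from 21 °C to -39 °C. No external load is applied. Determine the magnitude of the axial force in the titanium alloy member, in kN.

Equilibrium of a rigid end plate with no external load gives equal and opposite internal forces ±P in the two members. Since α_{bronze} > α_{titanium alloy}, cooling drives the bronze into tension and the titanium alloy into compression.
Compatibility of the two members (thermal + elastic change equal): (α₁ − α₂)ΔT = P·[1/(A₁E₁) + 1/(A₂E₂)].
|α₁ − α₂|·ΔT = 8.2×10⁻⁶ × 60 = 0.000492.
1/(A₁E₁) + 1/(A₂E₂) = 1/(725×115×10³) + 1/(875×107×10³) = 2.267×10⁻⁸ N⁻¹.
P = 0.000492 / 2.267×10⁻⁸ = 21700 N = 21.7 kN.

P ≈ 21.7 kN (compressive in the titanium alloy)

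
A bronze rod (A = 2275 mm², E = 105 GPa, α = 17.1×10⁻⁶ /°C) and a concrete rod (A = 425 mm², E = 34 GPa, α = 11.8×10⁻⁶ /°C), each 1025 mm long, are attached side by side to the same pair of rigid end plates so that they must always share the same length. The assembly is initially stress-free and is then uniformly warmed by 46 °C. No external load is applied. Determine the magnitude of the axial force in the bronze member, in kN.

Both members must finish at the same length. With the larger α, the bronze tends to over-expand; the plates restrain it, putting the bronze in compression and the concrete in tension. With no external load the two internal forces are equal and opposite, magnitude P.
Setting the final lengths equal and cancelling L: (α₁ − α₂)ΔT = P/(A₁E₁) + P/(A₂E₂).
|α₁ − α₂|·ΔT = 5.3×10⁻⁶ × 46 = 0.0002438.
1/(A₁E₁) + 1/(A₂E₂) = 1/(2275×105×10³) + 1/(425×34×10³) = 7.339×10⁻⁸ N⁻¹.
P = 0.0002438 / 7.339×10⁻⁸ = 3322 N = 3.322 kN.

P ≈ 3.32 kN (compressive in the bronze)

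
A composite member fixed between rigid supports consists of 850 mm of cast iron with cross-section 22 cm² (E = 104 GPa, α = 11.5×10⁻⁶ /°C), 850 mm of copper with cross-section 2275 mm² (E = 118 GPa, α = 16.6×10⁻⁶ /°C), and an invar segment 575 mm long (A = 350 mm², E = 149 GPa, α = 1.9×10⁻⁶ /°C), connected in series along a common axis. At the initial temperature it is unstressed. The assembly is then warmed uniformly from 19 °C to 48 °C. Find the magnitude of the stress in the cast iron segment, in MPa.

Free thermal expansion of the whole bar: Σ αᵢΔT Lᵢ = 11.5×10⁻⁶×29×850 + 16.6×10⁻⁶×29×850 + 1.9×10⁻⁶×29×575 = 0.7243 mm.
The rigid supports impose zero overall length change; the single axial force P common to all segments must satisfy P Σ Lᵢ/(AᵢEᵢ) = δ_free.
The series flexibility is Σ Lᵢ/(AᵢEᵢ) = 850/(2200×104×10³) + 850/(2275×118×10³) + 575/(350×149×10³) = 1.791×10⁻⁵ mm/N.
P = 0.7243 / 1.791×10⁻⁵ = 40450 N = 40.45 kN, compressive.
σ_{cast iron} = P / A = 40450 / 2200 = 18.39 MPa.

σ ≈ 18.4 MPa (compressive)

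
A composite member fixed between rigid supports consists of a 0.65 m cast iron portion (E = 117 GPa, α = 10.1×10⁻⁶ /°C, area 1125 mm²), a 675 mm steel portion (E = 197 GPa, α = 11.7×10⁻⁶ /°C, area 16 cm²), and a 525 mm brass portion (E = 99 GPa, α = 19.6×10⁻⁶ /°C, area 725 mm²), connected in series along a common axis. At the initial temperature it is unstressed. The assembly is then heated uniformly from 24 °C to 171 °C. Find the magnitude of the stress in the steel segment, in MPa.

Free thermal expansion of the whole bar: Σ αᵢΔT Lᵢ = 10.1×10⁻⁶×147×650 + 11.7×10⁻⁶×147×675 + 19.6×10⁻⁶×147×525 = 3.639 mm.
The rigid supports impose zero overall length change; the single axial force P common to all segments must satisfy P Σ Lᵢ/(AᵢEᵢ) = δ_free.
Σ Lᵢ/(AᵢEᵢ) = 650/(1125×117×10³) + 675/(1600×197×10³) + 525/(725×99×10³) = 1.439×10⁻⁵ mm/N.
Hence P = δ_free / Σ(L/AE) = 3.639/1.439×10⁻⁵ = 252.8 kN (compressive).
σ_{steel} = P / A = 252800 / 1600 = 158 MPa.

σ ≈ 158 MPa (compressive)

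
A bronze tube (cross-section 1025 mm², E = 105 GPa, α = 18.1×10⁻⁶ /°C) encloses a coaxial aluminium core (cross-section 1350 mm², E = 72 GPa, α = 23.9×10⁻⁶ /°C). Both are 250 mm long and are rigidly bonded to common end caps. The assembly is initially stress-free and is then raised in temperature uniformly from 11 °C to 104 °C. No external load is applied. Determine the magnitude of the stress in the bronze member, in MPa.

Both members must finish at the same length. With the larger α, the aluminium tends to over-expand; the plates restrain it, putting the aluminium in compression and the bronze in tension. With no external load the two internal forces are equal and opposite, magnitude P.
Setting the final lengths equal and cancelling L: (α₁ − α₂)ΔT = P/(A₁E₁) + P/(A₂E₂).
|α₁ − α₂|·ΔT = 5.8×10⁻⁶ × 93 = 0.0005394.
1/(A₁E₁) + 1/(A₂E₂) = 1/(1025×105×10³) + 1/(1350×72×10³) = 1.958×10⁻⁸ N⁻¹.
P = 0.0005394 / 1.958×10⁻⁸ = 27550 N = 27.55 kN.
σ_{bronze} = P/A₁ = 27550/1025 = 26.88 MPa, tensile.

σ ≈ 26.9 MPa (tensile)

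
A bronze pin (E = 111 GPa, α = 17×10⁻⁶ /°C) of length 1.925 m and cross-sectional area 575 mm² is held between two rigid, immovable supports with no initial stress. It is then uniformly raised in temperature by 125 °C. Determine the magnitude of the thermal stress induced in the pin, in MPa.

The supports are rigid, so the total axial strain is zero. The restrained thermal strain is ε = αΔT = 17×10⁻⁶ × 125 = 2125×10⁻⁶.
The stress required to suppress this strain is σ = Eε = 111×10³ × 2125×10⁻⁶ = 235.9 MPa, compressive since the pin is trying to expand.

σ ≈ 236 MPa (compressive)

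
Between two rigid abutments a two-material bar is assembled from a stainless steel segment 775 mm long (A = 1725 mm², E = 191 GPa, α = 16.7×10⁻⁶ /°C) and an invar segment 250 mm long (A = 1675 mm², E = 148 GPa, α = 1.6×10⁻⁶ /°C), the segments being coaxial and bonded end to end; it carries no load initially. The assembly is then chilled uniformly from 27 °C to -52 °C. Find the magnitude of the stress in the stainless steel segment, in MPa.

With the walls removed the bar would change length by δ_free = Σ αᵢΔT Lᵢ = 16.7×10⁻⁶×79×775 + 1.6×10⁻⁶×79×250 = 1.054 mm.
The walls prevent any net length change, so an axial force P (same in every segment) develops. Compatibility: P · Σ Lᵢ/(AᵢEᵢ) = δ_free.
Σ Lᵢ/(AᵢEᵢ) = 775/(1725×191×10³) + 250/(1675×148×10³) = 3.361×10⁻⁶ mm/N.
P = 1.054 / 3.361×10⁻⁶ = 313600 N = 313.6 kN, tensile.
σ_{stainless steel} = P / A = 313600 / 1725 = 181.8 MPa.

σ ≈ 182 MPa (tensile)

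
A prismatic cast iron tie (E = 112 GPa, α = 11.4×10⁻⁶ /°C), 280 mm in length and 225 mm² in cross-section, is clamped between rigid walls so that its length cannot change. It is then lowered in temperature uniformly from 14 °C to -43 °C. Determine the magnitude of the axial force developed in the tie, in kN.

P ≈ 16.4 kN (tensile)

Full restraint means ε = 0, so the stress is σ = EαΔT = 112×10³ × 11.4×10⁻⁶ × 57 = 72.78 MPa.
Axial force P = σA = 72.78 × 225 = 16370 N = 16.37 kN, tensile.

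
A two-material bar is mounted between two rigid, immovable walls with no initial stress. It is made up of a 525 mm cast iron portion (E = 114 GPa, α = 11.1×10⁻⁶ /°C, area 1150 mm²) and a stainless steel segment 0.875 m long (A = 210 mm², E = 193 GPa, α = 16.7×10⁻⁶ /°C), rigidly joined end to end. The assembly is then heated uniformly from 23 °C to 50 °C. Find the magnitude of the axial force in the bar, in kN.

If the supports were absent, the total length change would be Σ αᵢΔT Lᵢ = 11.1×10⁻⁶×27×525 + 16.7×10⁻⁶×27×875 = 0.5519 mm.
The rigid supports impose zero overall length change; the single axial force P common to all segments must satisfy P Σ Lᵢ/(AᵢEᵢ) = δ_free.
The series flexibility is Σ Lᵢ/(AᵢEᵢ) = 525/(1150×114×10³) + 875/(210×193×10³) = 2.559×10⁻⁵ mm/N.
So P = 0.5519 / 2.559×10⁻⁵ = 21.56 kN, compressive.

P ≈ 21.6 kN (compressive)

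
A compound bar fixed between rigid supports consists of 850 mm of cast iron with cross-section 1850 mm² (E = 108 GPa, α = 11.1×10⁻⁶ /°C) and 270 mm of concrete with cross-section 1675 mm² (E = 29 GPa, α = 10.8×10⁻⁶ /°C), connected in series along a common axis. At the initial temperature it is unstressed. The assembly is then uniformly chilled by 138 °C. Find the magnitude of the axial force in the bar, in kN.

If the supports were absent, the total length change would be Σ αᵢΔT Lᵢ = 11.1×10⁻⁶×138×850 + 10.8×10⁻⁶×138×270 = 1.704 mm.
Since the ends are fixed, an axial force P builds up, equal in every segment, with P · Σ Lᵢ/(AᵢEᵢ) = δ_free.
Σ Lᵢ/(AᵢEᵢ) = 850/(1850×108×10³) + 270/(1675×29×10³) = 9.813×10⁻⁶ mm/N.
Hence P = δ_free / Σ(L/AE) = 1.704/9.813×10⁻⁶ = 173.7 kN (tensile).

P ≈ 174 kN (tensile)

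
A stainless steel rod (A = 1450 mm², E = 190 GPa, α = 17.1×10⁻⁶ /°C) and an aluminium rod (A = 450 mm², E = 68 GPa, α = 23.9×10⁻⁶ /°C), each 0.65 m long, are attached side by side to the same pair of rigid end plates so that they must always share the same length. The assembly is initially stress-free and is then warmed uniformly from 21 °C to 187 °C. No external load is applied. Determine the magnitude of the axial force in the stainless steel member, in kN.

The aluminium has the larger α, so on heating it would change length more than the stainless steel if both were free. The rigid plates force a common final length, so the aluminium is put into compression and the stainless steel into tension, with equal and opposite forces P (no external load).
Setting the final lengths equal and cancelling L: (α₁ − α₂)ΔT = P/(A₁E₁) + P/(A₂E₂).
|α₁ − α₂|·ΔT = 6.8×10⁻⁶ × 166 = 0.001129.
1/(A₁E₁) + 1/(A₂E₂) = 1/(1450×190×10³) + 1/(450×68×10³) = 3.631×10⁻⁸ N⁻¹.
P = 0.001129 / 3.631×10⁻⁸ = 31090 N = 31.09 kN.

P ≈ 31.1 kN (tensile in the stainless steel)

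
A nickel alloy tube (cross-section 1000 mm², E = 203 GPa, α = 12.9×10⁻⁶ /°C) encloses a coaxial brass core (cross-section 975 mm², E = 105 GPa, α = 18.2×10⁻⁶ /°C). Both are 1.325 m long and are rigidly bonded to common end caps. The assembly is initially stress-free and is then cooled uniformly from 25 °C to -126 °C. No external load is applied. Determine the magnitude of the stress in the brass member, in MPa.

σ ≈ 55.9 MPa (tensile)

The brass has the larger α, so on cooling it would change length more than the nickel alloy if both were free. The rigid plates force a common final length, so the brass is put into tension and the nickel alloy into compression, with equal and opposite forces P (no external load).
Setting the final lengths equal and cancelling L: (α₁ − α₂)ΔT = P/(A₁E₁) + P/(A₂E₂).
|α₁ − α₂|·ΔT = 5.3×10⁻⁶ × 151 = 0.0008003.
1/(A₁E₁) + 1/(A₂E₂) = 1/(1000×203×10³) + 1/(975×105×10³) = 1.469×10⁻⁸ N⁻¹.
P = 0.0008003 / 1.469×10⁻⁸ = 54460 N = 54.46 kN.
σ_{brass} = P/A₂ = 54460/975 = 55.86 MPa, tensile.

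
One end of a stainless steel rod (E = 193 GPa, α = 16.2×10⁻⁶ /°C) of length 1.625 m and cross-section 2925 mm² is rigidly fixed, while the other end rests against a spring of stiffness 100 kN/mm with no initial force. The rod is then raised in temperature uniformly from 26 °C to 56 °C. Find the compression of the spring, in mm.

The unrestrained thermal change is αΔT L = 16.2×10⁻⁶ × 30 × 1625 = 0.7897 mm.
With a force P in the spring, the elastic change of the rod is PL/(AE) and that of the spring is P/k; compatibility requires their sum to equal δ_free.
So P = δ_free / [L/(AE) + 1/k] = 0.7897 / [ 1625/(2925×193×10³) + 1/(100×10³) ].
P = 0.7897 / 1.288×10⁻⁵ = 61320 N.
Spring compression = P/k = 61320/(100×10³) = 0.6132 mm.

δ ≈ 0.613 mm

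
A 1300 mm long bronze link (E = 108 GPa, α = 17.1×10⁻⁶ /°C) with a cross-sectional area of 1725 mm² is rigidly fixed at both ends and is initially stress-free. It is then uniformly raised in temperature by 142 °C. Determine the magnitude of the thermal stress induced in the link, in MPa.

σ ≈ 262 MPa (compressive)

With length fixed, the mechanical strain must cancel the thermal strain αΔT = 17.1×10⁻⁶ × 142 = 2428.2×10⁻⁶.
Hence σ = E·αΔT = 108×10³ × 2428.2×10⁻⁶ = 262.2 MPa, compressive.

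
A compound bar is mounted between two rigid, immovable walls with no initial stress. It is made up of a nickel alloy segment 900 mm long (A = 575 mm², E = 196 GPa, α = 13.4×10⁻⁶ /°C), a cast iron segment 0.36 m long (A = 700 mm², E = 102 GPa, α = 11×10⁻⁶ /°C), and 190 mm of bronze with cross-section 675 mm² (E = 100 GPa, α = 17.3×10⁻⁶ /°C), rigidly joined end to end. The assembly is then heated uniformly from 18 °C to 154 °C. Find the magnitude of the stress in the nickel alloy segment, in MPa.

σ ≈ 288 MPa (compressive)

If the supports were absent, the total length change would be Σ αᵢΔT Lᵢ = 13.4×10⁻⁶×136×900 + 11×10⁻⁶×136×360 + 17.3×10⁻⁶×136×190 = 2.626 mm.
The walls prevent any net length change, so an axial force P (same in every segment) develops. Compatibility: P · Σ Lᵢ/(AᵢEᵢ) = δ_free.
The series flexibility is Σ Lᵢ/(AᵢEᵢ) = 900/(575×196×10³) + 360/(700×102×10³) + 190/(675×100×10³) = 1.584×10⁻⁵ mm/N.
So P = 2.626 / 1.584×10⁻⁵ = 165.7 kN, compressive.
σ_{nickel alloy} = P / A = 165700 / 575 = 288.2 MPa.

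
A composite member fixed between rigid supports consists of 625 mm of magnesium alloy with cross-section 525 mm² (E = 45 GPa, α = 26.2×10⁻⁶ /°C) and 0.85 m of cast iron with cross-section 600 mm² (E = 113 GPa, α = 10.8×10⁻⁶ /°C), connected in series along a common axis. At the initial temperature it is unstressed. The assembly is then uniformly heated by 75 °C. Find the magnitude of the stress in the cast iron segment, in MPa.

σ ≈ 81.9 MPa (compressive)

With the walls removed the bar would change length by δ_free = Σ αᵢΔT Lᵢ = 26.2×10⁻⁶×75×625 + 10.8×10⁻⁶×75×850 = 1.917 mm.
Since the ends are fixed, an axial force P builds up, equal in every segment, with P · Σ Lᵢ/(AᵢEᵢ) = δ_free.
The series flexibility is Σ Lᵢ/(AᵢEᵢ) = 625/(525×45×10³) + 850/(600×113×10³) = 3.899×10⁻⁵ mm/N.
Hence P = δ_free / Σ(L/AE) = 1.917/3.899×10⁻⁵ = 49.15 kN (compressive).
σ_{cast iron} = P / A = 49150 / 600 = 81.92 MPa.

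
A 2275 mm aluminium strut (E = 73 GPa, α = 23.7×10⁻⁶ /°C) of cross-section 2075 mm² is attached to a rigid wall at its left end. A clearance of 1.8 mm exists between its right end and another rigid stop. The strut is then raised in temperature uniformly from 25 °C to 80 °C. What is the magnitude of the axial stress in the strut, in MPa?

σ ≈ 37.4 MPa (compressive)

If the wall were absent the strut would grow by αΔT L = 23.7×10⁻⁶ × 55 × 2275 = 2.965 mm.
After closing the 1.8 mm clearance, 2.965 − 1.8 = 1.165 mm of expansion remains to be suppressed by the wall.
Compatibility: PL/(AE) = 1.165 mm, so σ = P/A = E × (1.165/2275) = 37.4 MPa.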